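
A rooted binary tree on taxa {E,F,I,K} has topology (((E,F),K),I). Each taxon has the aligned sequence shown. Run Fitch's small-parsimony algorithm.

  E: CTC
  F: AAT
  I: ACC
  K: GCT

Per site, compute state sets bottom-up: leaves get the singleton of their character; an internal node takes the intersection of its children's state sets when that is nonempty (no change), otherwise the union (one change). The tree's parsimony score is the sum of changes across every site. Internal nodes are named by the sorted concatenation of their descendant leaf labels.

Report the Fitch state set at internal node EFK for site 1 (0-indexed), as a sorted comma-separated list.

[col 0] EF: children E:{C}, F:{A} ∪→ {A,C}; cost 1
[col 0] EFK: children EF:{A,C}, K:{G} ∪→ {A,C,G}; cost 1
[col 0] EFIK: children EFK:{A,C,G}, I:{A} ∩→ {A}; cost 0
[col 1] EF: children E:{T}, F:{A} ∪→ {A,T}; cost 1
[col 1] EFK: children EF:{A,T}, K:{C} ∪→ {A,C,T}; cost 1
[col 1] EFIK: children EFK:{A,C,T}, I:{C} ∩→ {C}; cost 0
[col 2] EF: children E:{C}, F:{T} ∪→ {C,T}; cost 1
[col 2] EFK: children EF:{C,T}, K:{T} ∩→ {T}; cost 0
[col 2] EFIK: children EFK:{T}, I:{C} ∪→ {C,T}; cost 1
per-site changes: [2, 2, 2]; total = 6

A,C,T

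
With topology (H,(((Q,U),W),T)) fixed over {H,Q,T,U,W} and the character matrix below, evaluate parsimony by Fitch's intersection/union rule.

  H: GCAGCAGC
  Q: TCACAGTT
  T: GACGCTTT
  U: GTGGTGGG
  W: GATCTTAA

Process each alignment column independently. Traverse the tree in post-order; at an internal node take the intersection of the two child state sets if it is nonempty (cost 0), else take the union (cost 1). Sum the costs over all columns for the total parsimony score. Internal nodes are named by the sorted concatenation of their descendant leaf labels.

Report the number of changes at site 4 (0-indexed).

2

[col 0] QU: children Q:{T}, U:{G} ∪→ {G,T}; cost 1
[col 0] QUW: children QU:{G,T}, W:{G} ∩→ {G}; cost 0
[col 0] QTUW: children QUW:{G}, T:{G} ∩→ {G}; cost 0
[col 0] HQTUW: children H:{G}, QTUW:{G} ∩→ {G}; cost 0
[col 1] QU: children Q:{C}, U:{T} ∪→ {C,T}; cost 1
[col 1] QUW: children QU:{C,T}, W:{A} ∪→ {A,C,T}; cost 1
[col 1] QTUW: children QUW:{A,C,T}, T:{A} ∩→ {A}; cost 0
[col 1] HQTUW: children H:{C}, QTUW:{A} ∪→ {A,C}; cost 1
[col 2] QU: children Q:{A}, U:{G} ∪→ {A,G}; cost 1
[col 2] QUW: children QU:{A,G}, W:{T} ∪→ {A,G,T}; cost 1
[col 2] QTUW: children QUW:{A,G,T}, T:{C} ∪→ {A,C,G,T}; cost 1
[col 2] HQTUW: children H:{A}, QTUW:{A,C,G,T} ∩→ {A}; cost 0
[col 3] QU: children Q:{C}, U:{G} ∪→ {C,G}; cost 1
[col 3] QUW: children QU:{C,G}, W:{C} ∩→ {C}; cost 0
[col 3] QTUW: children QUW:{C}, T:{G} ∪→ {C,G}; cost 1
[col 3] HQTUW: children H:{G}, QTUW:{C,G} ∩→ {G}; cost 0
[col 4] QU: children Q:{A}, U:{T} ∪→ {A,T}; cost 1
[col 4] QUW: children QU:{A,T}, W:{T} ∩→ {T}; cost 0
[col 4] QTUW: children QUW:{T}, T:{C} ∪→ {C,T}; cost 1
[col 4] HQTUW: children H:{C}, QTUW:{C,T} ∩→ {C}; cost 0
[col 5] QU: children Q:{G}, U:{G} ∩→ {G}; cost 0
[col 5] QUW: children QU:{G}, W:{T} ∪→ {G,T}; cost 1
[col 5] QTUW: children QUW:{G,T}, T:{T} ∩→ {T}; cost 0
[col 5] HQTUW: children H:{A}, QTUW:{T} ∪→ {A,T}; cost 1
[col 6] QU: children Q:{T}, U:{G} ∪→ {G,T}; cost 1
[col 6] QUW: children QU:{G,T}, W:{A} ∪→ {A,G,T}; cost 1
[col 6] QTUW: children QUW:{A,G,T}, T:{T} ∩→ {T}; cost 0
[col 6] HQTUW: children H:{G}, QTUW:{T} ∪→ {G,T}; cost 1
[col 7] QU: children Q:{T}, U:{G} ∪→ {G,T}; cost 1
[col 7] QUW: children QU:{G,T}, W:{A} ∪→ {A,G,T}; cost 1
[col 7] QTUW: children QUW:{A,G,T}, T:{T} ∩→ {T}; cost 0
[col 7] HQTUW: children H:{C}, QTUW:{T} ∪→ {C,T}; cost 1
per-site changes: [1, 3, 3, 2, 2, 2, 3, 3]; total = 19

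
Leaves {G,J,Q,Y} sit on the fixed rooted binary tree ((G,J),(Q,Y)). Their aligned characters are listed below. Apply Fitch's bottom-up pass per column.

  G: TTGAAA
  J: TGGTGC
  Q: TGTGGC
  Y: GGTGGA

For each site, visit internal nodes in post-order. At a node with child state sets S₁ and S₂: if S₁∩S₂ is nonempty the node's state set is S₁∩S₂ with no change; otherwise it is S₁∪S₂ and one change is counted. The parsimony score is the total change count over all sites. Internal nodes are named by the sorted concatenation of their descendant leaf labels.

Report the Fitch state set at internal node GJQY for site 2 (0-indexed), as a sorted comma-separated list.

[col 0] GJ: children G:{T}, J:{T} ∩→ {T}; cost 0
[col 0] QY: children Q:{T}, Y:{G} ∪→ {G,T}; cost 1
[col 0] GJQY: children GJ:{T}, QY:{G,T} ∩→ {T}; cost 0
[col 1] GJ: children G:{T}, J:{G} ∪→ {G,T}; cost 1
[col 1] QY: children Q:{G}, Y:{G} ∩→ {G}; cost 0
[col 1] GJQY: children GJ:{G,T}, QY:{G} ∩→ {G}; cost 0
[col 2] GJ: children G:{G}, J:{G} ∩→ {G}; cost 0
[col 2] QY: children Q:{T}, Y:{T} ∩→ {T}; cost 0
[col 2] GJQY: children GJ:{G}, QY:{T} ∪→ {G,T}; cost 1
[col 3] GJ: children G:{A}, J:{T} ∪→ {A,T}; cost 1
[col 3] QY: children Q:{G}, Y:{G} ∩→ {G}; cost 0
[col 3] GJQY: children GJ:{A,T}, QY:{G} ∪→ {A,G,T}; cost 1
[col 4] GJ: children G:{A}, J:{G} ∪→ {A,G}; cost 1
[col 4] QY: children Q:{G}, Y:{G} ∩→ {G}; cost 0
[col 4] GJQY: children GJ:{A,G}, QY:{G} ∩→ {G}; cost 0
[col 5] GJ: children G:{A}, J:{C} ∪→ {A,C}; cost 1
[col 5] QY: children Q:{C}, Y:{A} ∪→ {A,C}; cost 1
[col 5] GJQY: children GJ:{A,C}, QY:{A,C} ∩→ {A,C}; cost 0
per-site changes: [1, 1, 1, 2, 1, 2]; total = 8

G,T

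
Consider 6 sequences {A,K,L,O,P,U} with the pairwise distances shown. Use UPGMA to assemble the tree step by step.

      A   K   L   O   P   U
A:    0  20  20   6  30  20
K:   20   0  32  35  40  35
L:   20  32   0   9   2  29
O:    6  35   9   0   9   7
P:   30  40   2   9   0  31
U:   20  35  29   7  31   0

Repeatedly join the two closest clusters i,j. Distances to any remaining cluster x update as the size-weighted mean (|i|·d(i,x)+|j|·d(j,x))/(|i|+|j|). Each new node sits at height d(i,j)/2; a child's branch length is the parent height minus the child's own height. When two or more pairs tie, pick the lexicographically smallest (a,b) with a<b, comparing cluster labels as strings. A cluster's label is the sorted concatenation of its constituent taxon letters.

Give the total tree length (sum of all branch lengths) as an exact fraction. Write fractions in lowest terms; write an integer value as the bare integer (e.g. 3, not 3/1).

3229/60

1. join L+P (d=2) ⇒ LP; edges |L|=1, |P|=1
  updated: d(A,LP)=25, d(K,LP)=36, d(LP,O)=9, d(LP,U)=30
2. join A+O (d=6) ⇒ AO; edges |A|=3, |O|=3
  updated: d(AO,K)=55/2, d(AO,LP)=17, d(AO,U)=27/2
3. join AO+U (d=27/2) ⇒ AOU; edges |AO|=15/4, |U|=27/4
  updated: d(AOU,K)=30, d(AOU,LP)=64/3
4. join AOU+LP (d=64/3) ⇒ ALOPU; edges |AOU|=47/12, |LP|=29/3
  updated: d(ALOPU,K)=162/5
5. join ALOPU+K (d=162/5) ⇒ AKLOPU; edges |ALOPU|=83/15, |K|=81/5
final tree: ((((A:3,O:3):15/4,U:27/4):47/12,(L:1,P:1):29/3):83/15,K:81/5)
total length: 3229/60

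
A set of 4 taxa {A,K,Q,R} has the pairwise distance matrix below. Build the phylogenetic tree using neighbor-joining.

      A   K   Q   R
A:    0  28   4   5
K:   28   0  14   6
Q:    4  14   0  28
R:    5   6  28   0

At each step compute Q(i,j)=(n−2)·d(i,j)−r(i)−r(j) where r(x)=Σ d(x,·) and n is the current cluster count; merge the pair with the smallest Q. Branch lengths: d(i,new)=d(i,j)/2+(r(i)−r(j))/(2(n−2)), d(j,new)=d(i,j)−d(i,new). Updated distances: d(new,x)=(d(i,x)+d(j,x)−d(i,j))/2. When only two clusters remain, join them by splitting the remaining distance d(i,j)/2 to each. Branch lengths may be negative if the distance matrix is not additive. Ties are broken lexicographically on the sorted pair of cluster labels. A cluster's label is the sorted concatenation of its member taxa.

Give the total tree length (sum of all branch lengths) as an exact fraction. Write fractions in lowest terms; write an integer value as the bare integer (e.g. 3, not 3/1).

95/4

step 1: merge (A,Q) at d=4, Q=-75; branch lengths A→-1/4, Q→17/4; new cluster AQ
  updated: d(AQ,K)=19, d(AQ,R)=29/2
step 2: merge (AQ,K) at d=19, Q=-79/2; branch lengths AQ→55/4, K→21/4; new cluster AKQ
  updated: d(AKQ,R)=3/4
step 3: merge (AKQ,R) at d=3/4; branch lengths AKQ→3/8, R→3/8; new cluster AKQR
final tree: (((A:-1/4,Q:17/4):55/4,K:21/4):3/8,R:3/8)
total length: 95/4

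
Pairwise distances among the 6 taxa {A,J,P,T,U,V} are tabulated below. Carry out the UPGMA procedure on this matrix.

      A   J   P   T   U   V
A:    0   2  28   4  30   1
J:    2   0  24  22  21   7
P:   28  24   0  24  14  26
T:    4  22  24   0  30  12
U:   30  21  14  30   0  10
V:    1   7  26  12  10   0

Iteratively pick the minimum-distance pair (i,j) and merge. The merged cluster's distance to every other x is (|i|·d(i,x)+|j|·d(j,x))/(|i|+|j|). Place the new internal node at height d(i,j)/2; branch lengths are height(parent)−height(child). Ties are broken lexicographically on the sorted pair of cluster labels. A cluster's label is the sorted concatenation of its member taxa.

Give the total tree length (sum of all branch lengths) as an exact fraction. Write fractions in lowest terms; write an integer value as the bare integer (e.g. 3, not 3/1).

1. join A+V (d=1) ⇒ AV; edges |A|=1/2, |V|=1/2
  updated: d(AV,J)=9/2, d(AV,P)=27, d(AV,T)=8, d(AV,U)=20
2. join AV+J (d=9/2) ⇒ AJV; edges |AV|=7/4, |J|=9/4
  updated: d(AJV,P)=26, d(AJV,T)=38/3, d(AJV,U)=61/3
3. join AJV+T (d=38/3) ⇒ AJTV; edges |AJV|=49/12, |T|=19/3
  updated: d(AJTV,P)=51/2, d(AJTV,U)=91/4
4. join P+U (d=14) ⇒ PU; edges |P|=7, |U|=7
  updated: d(AJTV,PU)=193/8
5. join AJTV+PU (d=193/8) ⇒ AJPTUV; edges |AJTV|=275/48, |PU|=81/16
final tree: ((((A:1/2,V:1/2):7/4,J:9/4):49/12,T:19/3):275/48,(P:7,U:7):81/16)
total length: 965/24

965/24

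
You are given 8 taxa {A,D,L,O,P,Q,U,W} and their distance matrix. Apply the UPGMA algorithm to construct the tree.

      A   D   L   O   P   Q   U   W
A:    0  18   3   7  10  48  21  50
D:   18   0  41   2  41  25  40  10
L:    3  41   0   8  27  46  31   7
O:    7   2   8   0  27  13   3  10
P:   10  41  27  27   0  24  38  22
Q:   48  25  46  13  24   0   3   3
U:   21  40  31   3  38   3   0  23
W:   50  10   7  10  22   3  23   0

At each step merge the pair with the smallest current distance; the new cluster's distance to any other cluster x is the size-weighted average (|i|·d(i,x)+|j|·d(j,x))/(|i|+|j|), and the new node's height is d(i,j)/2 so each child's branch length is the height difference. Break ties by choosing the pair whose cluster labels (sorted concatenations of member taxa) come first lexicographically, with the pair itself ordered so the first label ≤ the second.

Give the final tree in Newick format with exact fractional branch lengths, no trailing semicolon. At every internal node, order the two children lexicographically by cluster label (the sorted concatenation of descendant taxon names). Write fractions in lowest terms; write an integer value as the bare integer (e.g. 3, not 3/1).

(((A:3/2,L:3/2):31/4,P:37/4):101/20,(((D:1,O:1):4,W:5):47/12,(Q:3/2,U:3/2):89/12):323/60)

1. join D+O (d=2) ⇒ DO; edges |D|=1, |O|=1
  updated: d(A,DO)=25/2, d(DO,L)=49/2, d(DO,P)=34, d(DO,Q)=19, d(DO,U)=43/2, d(DO,W)=10
2. join A+L (d=3) ⇒ AL; edges |A|=3/2, |L|=3/2
  updated: d(AL,DO)=37/2, d(AL,P)=37/2, d(AL,Q)=47, d(AL,U)=26, d(AL,W)=57/2
3. join Q+U (d=3) ⇒ QU; edges |Q|=3/2, |U|=3/2
  updated: d(AL,QU)=73/2, d(DO,QU)=81/4, d(P,QU)=31, d(QU,W)=13
4. join DO+W (d=10) ⇒ DOW; edges |DO|=4, |W|=5
  updated: d(AL,DOW)=131/6, d(DOW,P)=30, d(DOW,QU)=107/6
5. join DOW+QU (d=107/6) ⇒ DOQUW; edges |DOW|=47/12, |QU|=89/12
  updated: d(AL,DOQUW)=277/10, d(DOQUW,P)=152/5
6. join AL+P (d=37/2) ⇒ ALP; edges |AL|=31/4, |P|=37/4
  updated: d(ALP,DOQUW)=143/5
7. join ALP+DOQUW (d=143/5) ⇒ ADLOPQUW; edges |ALP|=101/20, |DOQUW|=323/60
final tree: (((A:3/2,L:3/2):31/4,P:37/4):101/20,(((D:1,O:1):4,W:5):47/12,(Q:3/2,U:3/2):89/12):323/60)
total length: 1673/30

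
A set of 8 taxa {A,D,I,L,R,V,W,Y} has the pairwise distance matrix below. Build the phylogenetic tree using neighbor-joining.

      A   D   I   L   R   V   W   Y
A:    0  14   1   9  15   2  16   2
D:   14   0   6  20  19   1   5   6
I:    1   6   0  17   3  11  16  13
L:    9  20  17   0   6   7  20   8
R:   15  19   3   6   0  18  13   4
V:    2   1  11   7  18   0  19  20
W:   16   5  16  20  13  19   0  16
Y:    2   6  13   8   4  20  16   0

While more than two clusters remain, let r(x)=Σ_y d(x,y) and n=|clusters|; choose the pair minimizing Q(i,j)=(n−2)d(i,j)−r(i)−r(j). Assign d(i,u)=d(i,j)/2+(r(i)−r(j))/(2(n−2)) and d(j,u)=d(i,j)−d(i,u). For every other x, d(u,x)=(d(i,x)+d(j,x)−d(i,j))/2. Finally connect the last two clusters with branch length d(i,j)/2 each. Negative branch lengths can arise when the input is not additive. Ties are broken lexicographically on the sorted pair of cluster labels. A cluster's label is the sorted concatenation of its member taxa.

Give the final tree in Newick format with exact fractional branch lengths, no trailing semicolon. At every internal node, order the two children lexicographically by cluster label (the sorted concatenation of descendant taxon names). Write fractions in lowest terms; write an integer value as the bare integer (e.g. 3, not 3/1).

((((A:-1/12,Y:25/12):15/8,(I:9/10,R:21/10):31/8):5/8,((D:-1/3,W:16/3):9/2,V:3):13/4):21/8,L:21/8)

1. join D+W (d=5, Q=-146) ⇒ DW; edges |D|=-1/3, |W|=16/3
  updated: d(A,DW)=25/2, d(DW,I)=17/2, d(DW,L)=35/2, d(DW,R)=27/2, d(DW,V)=15/2, d(DW,Y)=17/2
2. join I+R (d=3, Q=-98) ⇒ IR; edges |I|=9/10, |R|=21/10
  updated: d(A,IR)=13/2, d(DW,IR)=19/2, d(IR,L)=10, d(IR,V)=13, d(IR,Y)=7
3. join DW+V (d=15/2, Q=-75) ⇒ DVW; edges |DW|=9/2, |V|=3
  updated: d(A,DVW)=7/2, d(DVW,IR)=15/2, d(DVW,L)=17/2, d(DVW,Y)=21/2
4. join A+Y (d=2, Q=-85/2) ⇒ AY; edges |A|=-1/12, |Y|=25/12
  updated: d(AY,DVW)=6, d(AY,IR)=23/4, d(AY,L)=15/2
5. join AY+IR (d=23/4, Q=-31) ⇒ AIRY; edges |AY|=15/8, |IR|=31/8
  updated: d(AIRY,DVW)=31/8, d(AIRY,L)=47/8
6. join AIRY+DVW (d=31/8, Q=-73/4) ⇒ ADIRVWY; edges |AIRY|=5/8, |DVW|=13/4
  updated: d(ADIRVWY,L)=21/4
7. join ADIRVWY+L (d=21/4) ⇒ ADILRVWY; edges |ADIRVWY|=21/8, |L|=21/8
final tree: ((((A:-1/12,Y:25/12):15/8,(I:9/10,R:21/10):31/8):5/8,((D:-1/3,W:16/3):9/2,V:3):13/4):21/8,L:21/8)
total length: 259/8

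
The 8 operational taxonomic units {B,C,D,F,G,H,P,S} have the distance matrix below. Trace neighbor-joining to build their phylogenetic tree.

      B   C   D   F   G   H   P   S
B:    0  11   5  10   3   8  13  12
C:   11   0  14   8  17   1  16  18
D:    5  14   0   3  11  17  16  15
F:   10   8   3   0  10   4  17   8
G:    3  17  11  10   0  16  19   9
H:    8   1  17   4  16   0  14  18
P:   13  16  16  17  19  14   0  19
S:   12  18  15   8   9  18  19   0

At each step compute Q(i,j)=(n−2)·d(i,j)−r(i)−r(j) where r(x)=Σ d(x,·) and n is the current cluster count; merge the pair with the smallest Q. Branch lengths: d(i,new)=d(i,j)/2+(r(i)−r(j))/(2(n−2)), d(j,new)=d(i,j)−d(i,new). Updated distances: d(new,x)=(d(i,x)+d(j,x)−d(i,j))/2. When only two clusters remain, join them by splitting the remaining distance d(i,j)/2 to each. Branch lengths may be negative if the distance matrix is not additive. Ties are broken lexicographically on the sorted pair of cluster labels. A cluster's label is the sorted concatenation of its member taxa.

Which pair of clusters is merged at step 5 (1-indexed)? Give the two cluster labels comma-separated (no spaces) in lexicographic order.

BG,S

iteration 1: select C,H (d=1, Q=-157); attach at lengths (13/12, -1/12); label the merged cluster CH
  updated: d(B,CH)=9, d(CH,D)=15, d(CH,F)=11/2, d(CH,G)=16, d(CH,P)=29/2, d(CH,S)=35/2
iteration 2: select B,G (d=3, Q=-105); attach at lengths (-1/10, 31/10); label the merged cluster BG
  updated: d(BG,CH)=11, d(BG,D)=13/2, d(BG,F)=17/2, d(BG,P)=29/2, d(BG,S)=9
iteration 3: select CH,P (d=29/2, Q=-173/2); attach at lengths (81/16, 151/16); label the merged cluster CHP
  updated: d(BG,CHP)=11/2, d(CHP,D)=33/4, d(CHP,F)=4, d(CHP,S)=11
iteration 4: select D,F (d=3, Q=-189/4); attach at lengths (73/24, -1/24); label the merged cluster DF
  updated: d(BG,DF)=6, d(CHP,DF)=37/8, d(DF,S)=10
iteration 5: select BG,S (d=9, Q=-65/2); attach at lengths (17/8, 55/8); label the merged cluster BGS
  updated: d(BGS,CHP)=15/4, d(BGS,DF)=7/2
iteration 6: select BGS,CHP (d=15/4, Q=-95/8); attach at lengths (21/16, 39/16); label the merged cluster BCGHPS
  updated: d(BCGHPS,DF)=35/16
iteration 7: select BCGHPS,DF (d=35/16); attach at lengths (35/32, 35/32); label the merged cluster BCDFGHPS
final tree: ((((B:-1/10,G:31/10):17/8,S:55/8):21/16,((C:13/12,H:-1/12):81/16,P:151/16):39/16):35/32,(D:73/24,F:-1/24):35/32)
total length: 583/16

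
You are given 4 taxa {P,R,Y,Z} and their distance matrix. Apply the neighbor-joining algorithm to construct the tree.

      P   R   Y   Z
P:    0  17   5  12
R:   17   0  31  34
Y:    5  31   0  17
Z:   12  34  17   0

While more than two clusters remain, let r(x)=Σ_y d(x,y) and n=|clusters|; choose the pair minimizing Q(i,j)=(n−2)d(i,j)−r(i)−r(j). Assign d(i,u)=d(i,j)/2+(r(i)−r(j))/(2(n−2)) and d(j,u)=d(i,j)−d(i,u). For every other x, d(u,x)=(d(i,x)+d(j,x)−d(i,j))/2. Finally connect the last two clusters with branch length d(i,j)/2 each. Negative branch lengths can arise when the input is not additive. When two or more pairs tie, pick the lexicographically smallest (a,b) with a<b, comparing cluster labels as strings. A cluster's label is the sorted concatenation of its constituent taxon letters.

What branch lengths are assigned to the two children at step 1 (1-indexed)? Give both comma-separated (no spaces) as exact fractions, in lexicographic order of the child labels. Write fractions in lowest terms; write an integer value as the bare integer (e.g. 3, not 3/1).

1. join P+R (d=17, Q=-82) ⇒ PR; edges |P|=-7/2, |R|=41/2
  updated: d(PR,Y)=19/2, d(PR,Z)=29/2
2. join PR+Y (d=19/2, Q=-41) ⇒ PRY; edges |PR|=7/2, |Y|=6
  updated: d(PRY,Z)=11
3. join PRY+Z (d=11) ⇒ PRYZ; edges |PRY|=11/2, |Z|=11/2
final tree: (((P:-7/2,R:41/2):7/2,Y:6):11/2,Z:11/2)
total length: 75/2

-7/2,41/2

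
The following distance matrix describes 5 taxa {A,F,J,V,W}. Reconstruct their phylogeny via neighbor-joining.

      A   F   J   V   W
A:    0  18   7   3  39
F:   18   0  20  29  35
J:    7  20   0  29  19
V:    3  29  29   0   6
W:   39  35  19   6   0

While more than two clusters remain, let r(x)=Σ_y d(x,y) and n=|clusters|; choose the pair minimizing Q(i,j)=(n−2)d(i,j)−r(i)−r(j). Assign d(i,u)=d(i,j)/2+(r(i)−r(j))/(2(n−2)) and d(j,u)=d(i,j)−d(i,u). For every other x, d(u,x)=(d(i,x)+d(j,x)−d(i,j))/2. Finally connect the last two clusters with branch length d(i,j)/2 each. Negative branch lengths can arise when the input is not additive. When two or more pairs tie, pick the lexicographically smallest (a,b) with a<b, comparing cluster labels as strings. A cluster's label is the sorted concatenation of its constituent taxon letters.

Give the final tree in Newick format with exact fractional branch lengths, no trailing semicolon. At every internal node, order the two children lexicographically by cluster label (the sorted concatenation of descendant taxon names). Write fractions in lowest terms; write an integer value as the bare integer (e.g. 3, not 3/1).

step 1: merge (V,W) at d=6, Q=-148; branch lengths V→-7/3, W→25/3; new cluster VW
  updated: d(A,VW)=18, d(F,VW)=29, d(J,VW)=21
step 2: merge (A,J) at d=7, Q=-77; branch lengths A→9/4, J→19/4; new cluster AJ
  updated: d(AJ,F)=31/2, d(AJ,VW)=16
step 3: merge (AJ,F) at d=31/2, Q=-121/2; branch lengths AJ→5/4, F→57/4; new cluster AFJ
  updated: d(AFJ,VW)=59/4
step 4: merge (AFJ,VW) at d=59/4; branch lengths AFJ→59/8, VW→59/8; new cluster AFJVW
final tree: (((A:9/4,J:19/4):5/4,F:57/4):59/8,(V:-7/3,W:25/3):59/8)
total length: 173/4

(((A:9/4,J:19/4):5/4,F:57/4):59/8,(V:-7/3,W:25/3):59/8)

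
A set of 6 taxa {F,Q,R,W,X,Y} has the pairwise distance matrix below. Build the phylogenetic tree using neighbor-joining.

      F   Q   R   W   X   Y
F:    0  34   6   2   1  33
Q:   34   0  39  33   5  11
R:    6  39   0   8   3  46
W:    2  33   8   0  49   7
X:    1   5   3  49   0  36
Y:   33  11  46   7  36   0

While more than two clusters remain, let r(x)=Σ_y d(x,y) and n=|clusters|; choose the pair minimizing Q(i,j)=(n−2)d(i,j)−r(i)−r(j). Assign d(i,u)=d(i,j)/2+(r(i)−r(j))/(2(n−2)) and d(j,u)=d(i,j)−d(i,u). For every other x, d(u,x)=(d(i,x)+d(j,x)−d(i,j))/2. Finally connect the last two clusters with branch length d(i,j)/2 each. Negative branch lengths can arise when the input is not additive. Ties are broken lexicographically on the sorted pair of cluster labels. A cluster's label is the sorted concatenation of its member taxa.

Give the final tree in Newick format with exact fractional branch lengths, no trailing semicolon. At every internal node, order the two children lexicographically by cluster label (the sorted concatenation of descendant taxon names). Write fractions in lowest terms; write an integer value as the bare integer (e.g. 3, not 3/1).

iteration 1: select Q,Y (d=11, Q=-211); attach at lengths (33/8, 55/8); label the merged cluster QY
  updated: d(F,QY)=28, d(QY,R)=37, d(QY,W)=29/2, d(QY,X)=15
iteration 2: select QY,W (d=29/2, Q=-249/2); attach at lengths (43/4, 15/4); label the merged cluster QWY
  updated: d(F,QWY)=31/4, d(QWY,R)=61/4, d(QWY,X)=99/4
iteration 3: select F,QWY (d=31/4, Q=-47); attach at lengths (-35/8, 97/8); label the merged cluster FQWY
  updated: d(FQWY,R)=27/4, d(FQWY,X)=9
iteration 4: select FQWY,R (d=27/4, Q=-75/4); attach at lengths (51/8, 3/8); label the merged cluster FQRWY
  updated: d(FQRWY,X)=21/8
iteration 5: select FQRWY,X (d=21/8); attach at lengths (21/16, 21/16); label the merged cluster FQRWXY
final tree: (((F:-35/8,((Q:33/8,Y:55/8):43/4,W:15/4):97/8):51/8,R:3/8):21/16,X:21/16)
total length: 341/8

(((F:-35/8,((Q:33/8,Y:55/8):43/4,W:15/4):97/8):51/8,R:3/8):21/16,X:21/16)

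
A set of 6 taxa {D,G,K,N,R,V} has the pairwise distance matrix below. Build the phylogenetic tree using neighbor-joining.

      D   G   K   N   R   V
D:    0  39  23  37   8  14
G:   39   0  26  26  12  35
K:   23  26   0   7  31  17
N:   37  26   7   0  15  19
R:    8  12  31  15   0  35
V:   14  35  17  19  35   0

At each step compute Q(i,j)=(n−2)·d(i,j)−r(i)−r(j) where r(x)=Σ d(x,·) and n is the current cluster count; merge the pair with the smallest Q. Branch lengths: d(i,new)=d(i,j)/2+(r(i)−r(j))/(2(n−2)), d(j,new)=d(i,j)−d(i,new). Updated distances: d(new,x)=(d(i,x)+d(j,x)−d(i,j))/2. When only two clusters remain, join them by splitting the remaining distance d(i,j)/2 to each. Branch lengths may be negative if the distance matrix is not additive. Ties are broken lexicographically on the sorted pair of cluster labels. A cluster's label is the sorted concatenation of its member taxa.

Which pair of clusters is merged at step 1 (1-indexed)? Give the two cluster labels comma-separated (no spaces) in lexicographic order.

step 1: merge (G,R) at d=12, Q=-191; branch lengths G→85/8, R→11/8; new cluster GR
  updated: d(D,GR)=35/2, d(GR,K)=45/2, d(GR,N)=29/2, d(GR,V)=29
step 2: merge (D,V) at d=14, Q=-257/2; branch lengths D→109/12, V→59/12; new cluster DV
  updated: d(DV,GR)=65/4, d(DV,K)=13, d(DV,N)=21
step 3: merge (DV,GR) at d=65/4, Q=-71; branch lengths DV→59/8, GR→71/8; new cluster DGRV
  updated: d(DGRV,K)=77/8, d(DGRV,N)=77/8
step 4: merge (DGRV,K) at d=77/8, Q=-105/4; branch lengths DGRV→49/8, K→7/2; new cluster DGKRV
  updated: d(DGKRV,N)=7/2
step 5: merge (DGKRV,N) at d=7/2; branch lengths DGKRV→7/4, N→7/4; new cluster DGKNRV
final tree: ((((D:109/12,V:59/12):59/8,(G:85/8,R:11/8):71/8):49/8,K:7/2):7/4,N:7/4)
total length: 443/8

G,R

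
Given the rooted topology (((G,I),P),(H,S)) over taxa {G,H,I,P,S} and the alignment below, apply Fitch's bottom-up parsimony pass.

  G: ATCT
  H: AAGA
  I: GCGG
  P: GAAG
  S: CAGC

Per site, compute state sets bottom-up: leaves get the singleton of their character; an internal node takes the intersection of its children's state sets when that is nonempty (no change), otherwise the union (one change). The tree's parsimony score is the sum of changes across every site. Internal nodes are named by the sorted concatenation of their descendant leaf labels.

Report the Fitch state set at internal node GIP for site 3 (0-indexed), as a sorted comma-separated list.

[col 0] GI: children G:{A}, I:{G} ∪→ {A,G}; cost 1
[col 0] GIP: children GI:{A,G}, P:{G} ∩→ {G}; cost 0
[col 0] HS: children H:{A}, S:{C} ∪→ {A,C}; cost 1
[col 0] GHIPS: children GIP:{G}, HS:{A,C} ∪→ {A,C,G}; cost 1
[col 1] GI: children G:{T}, I:{C} ∪→ {C,T}; cost 1
[col 1] GIP: children GI:{C,T}, P:{A} ∪→ {A,C,T}; cost 1
[col 1] HS: children H:{A}, S:{A} ∩→ {A}; cost 0
[col 1] GHIPS: children GIP:{A,C,T}, HS:{A} ∩→ {A}; cost 0
[col 2] GI: children G:{C}, I:{G} ∪→ {C,G}; cost 1
[col 2] GIP: children GI:{C,G}, P:{A} ∪→ {A,C,G}; cost 1
[col 2] HS: children H:{G}, S:{G} ∩→ {G}; cost 0
[col 2] GHIPS: children GIP:{A,C,G}, HS:{G} ∩→ {G}; cost 0
[col 3] GI: children G:{T}, I:{G} ∪→ {G,T}; cost 1
[col 3] GIP: children GI:{G,T}, P:{G} ∩→ {G}; cost 0
[col 3] HS: children H:{A}, S:{C} ∪→ {A,C}; cost 1
[col 3] GHIPS: children GIP:{G}, HS:{A,C} ∪→ {A,C,G}; cost 1
per-site changes: [3, 2, 2, 3]; total = 10

G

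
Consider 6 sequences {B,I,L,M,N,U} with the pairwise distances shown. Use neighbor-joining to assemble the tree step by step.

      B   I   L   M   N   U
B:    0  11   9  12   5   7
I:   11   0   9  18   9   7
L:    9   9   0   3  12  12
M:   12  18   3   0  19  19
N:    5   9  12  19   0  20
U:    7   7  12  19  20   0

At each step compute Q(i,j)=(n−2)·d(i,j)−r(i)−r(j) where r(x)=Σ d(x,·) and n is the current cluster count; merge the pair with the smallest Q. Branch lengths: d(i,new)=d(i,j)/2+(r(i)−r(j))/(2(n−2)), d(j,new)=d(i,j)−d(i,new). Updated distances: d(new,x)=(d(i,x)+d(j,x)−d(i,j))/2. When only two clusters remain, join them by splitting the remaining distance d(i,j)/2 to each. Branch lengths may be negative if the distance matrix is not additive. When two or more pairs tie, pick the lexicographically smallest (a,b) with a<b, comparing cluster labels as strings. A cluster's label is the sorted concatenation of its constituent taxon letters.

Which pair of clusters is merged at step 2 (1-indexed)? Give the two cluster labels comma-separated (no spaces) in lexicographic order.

I,U

1. join L+M (d=3, Q=-104) ⇒ LM; edges |L|=-7/4, |M|=19/4
  updated: d(B,LM)=9, d(I,LM)=12, d(LM,N)=14, d(LM,U)=14
2. join I+U (d=7, Q=-66) ⇒ IU; edges |I|=2, |U|=5
  updated: d(B,IU)=11/2, d(IU,LM)=19/2, d(IU,N)=11
3. join B+N (d=5, Q=-79/2) ⇒ BN; edges |B|=-1/8, |N|=41/8
  updated: d(BN,IU)=23/4, d(BN,LM)=9
4. join BN+IU (d=23/4, Q=-97/4) ⇒ BINU; edges |BN|=21/8, |IU|=25/8
  updated: d(BINU,LM)=51/8
5. join BINU+LM (d=51/8) ⇒ BILMNU; edges |BINU|=51/16, |LM|=51/16
final tree: (((B:-1/8,N:41/8):21/8,(I:2,U:5):25/8):51/16,(L:-7/4,M:19/4):51/16)
total length: 217/8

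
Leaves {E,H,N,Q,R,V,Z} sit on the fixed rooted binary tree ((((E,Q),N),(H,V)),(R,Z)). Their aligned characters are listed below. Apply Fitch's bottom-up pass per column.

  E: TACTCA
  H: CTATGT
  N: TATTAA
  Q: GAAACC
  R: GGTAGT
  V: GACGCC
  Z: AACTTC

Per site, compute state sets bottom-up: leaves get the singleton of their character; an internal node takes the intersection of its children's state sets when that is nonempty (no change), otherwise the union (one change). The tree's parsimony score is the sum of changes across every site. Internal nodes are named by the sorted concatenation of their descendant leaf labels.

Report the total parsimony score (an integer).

[col 0] EQ: children E:{T}, Q:{G} ∪→ {G,T}; cost 1
[col 0] ENQ: children EQ:{G,T}, N:{T} ∩→ {T}; cost 0
[col 0] HV: children H:{C}, V:{G} ∪→ {C,G}; cost 1
[col 0] EHNQV: children ENQ:{T}, HV:{C,G} ∪→ {C,G,T}; cost 1
[col 0] RZ: children R:{G}, Z:{A} ∪→ {A,G}; cost 1
[col 0] EHNQRVZ: children EHNQV:{C,G,T}, RZ:{A,G} ∩→ {G}; cost 0
[col 1] EQ: children E:{A}, Q:{A} ∩→ {A}; cost 0
[col 1] ENQ: children EQ:{A}, N:{A} ∩→ {A}; cost 0
[col 1] HV: children H:{T}, V:{A} ∪→ {A,T}; cost 1
[col 1] EHNQV: children ENQ:{A}, HV:{A,T} ∩→ {A}; cost 0
[col 1] RZ: children R:{G}, Z:{A} ∪→ {A,G}; cost 1
[col 1] EHNQRVZ: children EHNQV:{A}, RZ:{A,G} ∩→ {A}; cost 0
[col 2] EQ: children E:{C}, Q:{A} ∪→ {A,C}; cost 1
[col 2] ENQ: children EQ:{A,C}, N:{T} ∪→ {A,C,T}; cost 1
[col 2] HV: children H:{A}, V:{C} ∪→ {A,C}; cost 1
[col 2] EHNQV: children ENQ:{A,C,T}, HV:{A,C} ∩→ {A,C}; cost 0
[col 2] RZ: children R:{T}, Z:{C} ∪→ {C,T}; cost 1
[col 2] EHNQRVZ: children EHNQV:{A,C}, RZ:{C,T} ∩→ {C}; cost 0
[col 3] EQ: children E:{T}, Q:{A} ∪→ {A,T}; cost 1
[col 3] ENQ: children EQ:{A,T}, N:{T} ∩→ {T}; cost 0
[col 3] HV: children H:{T}, V:{G} ∪→ {G,T}; cost 1
[col 3] EHNQV: children ENQ:{T}, HV:{G,T} ∩→ {T}; cost 0
[col 3] RZ: children R:{A}, Z:{T} ∪→ {A,T}; cost 1
[col 3] EHNQRVZ: children EHNQV:{T}, RZ:{A,T} ∩→ {T}; cost 0
[col 4] EQ: children E:{C}, Q:{C} ∩→ {C}; cost 0
[col 4] ENQ: children EQ:{C}, N:{A} ∪→ {A,C}; cost 1
[col 4] HV: children H:{G}, V:{C} ∪→ {C,G}; cost 1
[col 4] EHNQV: children ENQ:{A,C}, HV:{C,G} ∩→ {C}; cost 0
[col 4] RZ: children R:{G}, Z:{T} ∪→ {G,T}; cost 1
[col 4] EHNQRVZ: children EHNQV:{C}, RZ:{G,T} ∪→ {C,G,T}; cost 1
[col 5] EQ: children E:{A}, Q:{C} ∪→ {A,C}; cost 1
[col 5] ENQ: children EQ:{A,C}, N:{A} ∩→ {A}; cost 0
[col 5] HV: children H:{T}, V:{C} ∪→ {C,T}; cost 1
[col 5] EHNQV: children ENQ:{A}, HV:{C,T} ∪→ {A,C,T}; cost 1
[col 5] RZ: children R:{T}, Z:{C} ∪→ {C,T}; cost 1
[col 5] EHNQRVZ: children EHNQV:{A,C,T}, RZ:{C,T} ∩→ {C,T}; cost 0
per-site changes: [4, 2, 4, 3, 4, 4]; total = 21

21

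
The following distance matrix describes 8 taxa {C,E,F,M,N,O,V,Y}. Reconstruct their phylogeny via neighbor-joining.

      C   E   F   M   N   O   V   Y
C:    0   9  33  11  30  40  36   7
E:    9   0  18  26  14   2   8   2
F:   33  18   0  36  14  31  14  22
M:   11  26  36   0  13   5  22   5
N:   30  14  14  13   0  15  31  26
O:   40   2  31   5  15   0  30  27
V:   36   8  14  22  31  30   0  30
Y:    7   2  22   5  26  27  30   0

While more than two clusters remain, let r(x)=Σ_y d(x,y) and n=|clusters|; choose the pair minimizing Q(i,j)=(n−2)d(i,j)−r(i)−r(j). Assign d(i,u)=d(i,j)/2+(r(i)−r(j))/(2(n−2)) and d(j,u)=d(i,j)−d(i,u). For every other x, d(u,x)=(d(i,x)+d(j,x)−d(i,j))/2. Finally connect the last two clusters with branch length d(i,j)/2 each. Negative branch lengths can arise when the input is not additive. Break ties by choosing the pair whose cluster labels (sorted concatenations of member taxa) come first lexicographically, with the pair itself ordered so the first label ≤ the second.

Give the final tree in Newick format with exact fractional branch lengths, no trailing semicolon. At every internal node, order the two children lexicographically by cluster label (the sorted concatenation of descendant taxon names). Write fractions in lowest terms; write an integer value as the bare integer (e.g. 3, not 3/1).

(((((C:147/20,Y:-7/20):113/32,M:31/32):263/32,(E:-8/3,O:14/3):137/32):51/32,(F:27/4,V:29/4):267/32):229/64,N:229/64)

iteration 1: select F,V (d=14, Q=-255); attach at lengths (27/4, 29/4); label the merged cluster FV
  updated: d(C,FV)=55/2, d(E,FV)=6, d(FV,M)=22, d(FV,N)=31/2, d(FV,O)=47/2, d(FV,Y)=19
iteration 2: select C,Y (d=7, Q=-351/2); attach at lengths (147/20, -7/20); label the merged cluster CY
  updated: d(CY,E)=2, d(CY,FV)=79/4, d(CY,M)=9/2, d(CY,N)=49/2, d(CY,O)=30
iteration 3: select CY,M (d=9/2, Q=-533/4); attach at lengths (113/32, 31/32); label the merged cluster CMY
  updated: d(CMY,E)=47/4, d(CMY,FV)=149/8, d(CMY,N)=33/2, d(CMY,O)=61/4
iteration 4: select E,O (d=2, Q=-167/2); attach at lengths (-8/3, 14/3); label the merged cluster EO
  updated: d(CMY,EO)=25/2, d(EO,FV)=55/4, d(EO,N)=27/2
iteration 5: select CMY,EO (d=25/2, Q=-499/8); attach at lengths (263/32, 137/32); label the merged cluster CEMOY
  updated: d(CEMOY,FV)=159/16, d(CEMOY,N)=35/4
iteration 6: select CEMOY,FV (d=159/16, Q=-547/16); attach at lengths (51/32, 267/32); label the merged cluster CEFMOVY
  updated: d(CEFMOVY,N)=229/32
iteration 7: select CEFMOVY,N (d=229/32); attach at lengths (229/64, 229/64); label the merged cluster CEFMNOVY
final tree: (((((C:147/20,Y:-7/20):113/32,M:31/32):263/32,(E:-8/3,O:14/3):137/32):51/32,(F:27/4,V:29/4):267/32):229/64,N:229/64)
total length: 1827/32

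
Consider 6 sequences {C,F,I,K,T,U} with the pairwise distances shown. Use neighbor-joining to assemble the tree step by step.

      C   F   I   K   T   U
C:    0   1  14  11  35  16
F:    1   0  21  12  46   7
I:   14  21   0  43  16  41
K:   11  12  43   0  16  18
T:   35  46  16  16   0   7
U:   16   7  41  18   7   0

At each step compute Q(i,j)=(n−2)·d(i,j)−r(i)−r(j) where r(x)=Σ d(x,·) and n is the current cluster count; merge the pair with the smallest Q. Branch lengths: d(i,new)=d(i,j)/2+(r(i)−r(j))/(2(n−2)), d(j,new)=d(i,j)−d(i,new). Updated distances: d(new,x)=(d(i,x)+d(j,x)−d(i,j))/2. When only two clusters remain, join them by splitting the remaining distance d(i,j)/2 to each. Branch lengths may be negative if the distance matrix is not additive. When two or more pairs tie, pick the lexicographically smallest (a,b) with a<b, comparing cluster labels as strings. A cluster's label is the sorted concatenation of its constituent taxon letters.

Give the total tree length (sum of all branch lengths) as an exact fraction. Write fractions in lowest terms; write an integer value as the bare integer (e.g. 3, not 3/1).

193/4

1. join I+T (d=16, Q=-191) ⇒ IT; edges |I|=79/8, |T|=49/8
  updated: d(C,IT)=33/2, d(F,IT)=51/2, d(IT,K)=43/2, d(IT,U)=16
2. join IT+U (d=16, Q=-177/2) ⇒ ITU; edges |IT|=47/4, |U|=17/4
  updated: d(C,ITU)=33/4, d(F,ITU)=33/4, d(ITU,K)=47/4
3. join C+F (d=1, Q=-79/2) ⇒ CF; edges |C|=1/4, |F|=3/4
  updated: d(CF,ITU)=31/4, d(CF,K)=11
4. join CF+ITU (d=31/4, Q=-61/2) ⇒ CFITU; edges |CF|=7/2, |ITU|=17/4
  updated: d(CFITU,K)=15/2
5. join CFITU+K (d=15/2) ⇒ CFIKTU; edges |CFITU|=15/4, |K|=15/4
final tree: (((C:1/4,F:3/4):7/2,((I:79/8,T:49/8):47/4,U:17/4):17/4):15/4,K:15/4)
total length: 193/4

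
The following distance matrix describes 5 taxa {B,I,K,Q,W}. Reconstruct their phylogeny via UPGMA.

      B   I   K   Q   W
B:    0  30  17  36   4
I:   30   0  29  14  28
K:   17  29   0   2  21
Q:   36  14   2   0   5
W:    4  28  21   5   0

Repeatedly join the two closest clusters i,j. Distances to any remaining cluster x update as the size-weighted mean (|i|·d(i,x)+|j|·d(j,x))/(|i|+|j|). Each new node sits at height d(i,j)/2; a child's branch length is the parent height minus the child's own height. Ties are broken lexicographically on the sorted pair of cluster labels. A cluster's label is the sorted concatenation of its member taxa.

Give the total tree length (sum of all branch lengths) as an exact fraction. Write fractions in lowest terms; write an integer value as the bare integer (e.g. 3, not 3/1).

305/8

iteration 1: select K,Q (d=2); attach at lengths (1, 1); label the merged cluster KQ
  updated: d(B,KQ)=53/2, d(I,KQ)=43/2, d(KQ,W)=13
iteration 2: select B,W (d=4); attach at lengths (2, 2); label the merged cluster BW
  updated: d(BW,I)=29, d(BW,KQ)=79/4
iteration 3: select BW,KQ (d=79/4); attach at lengths (63/8, 71/8); label the merged cluster BKQW
  updated: d(BKQW,I)=101/4
iteration 4: select BKQW,I (d=101/4); attach at lengths (11/4, 101/8); label the merged cluster BIKQW
final tree: (((B:2,W:2):63/8,(K:1,Q:1):71/8):11/4,I:101/8)
total length: 305/8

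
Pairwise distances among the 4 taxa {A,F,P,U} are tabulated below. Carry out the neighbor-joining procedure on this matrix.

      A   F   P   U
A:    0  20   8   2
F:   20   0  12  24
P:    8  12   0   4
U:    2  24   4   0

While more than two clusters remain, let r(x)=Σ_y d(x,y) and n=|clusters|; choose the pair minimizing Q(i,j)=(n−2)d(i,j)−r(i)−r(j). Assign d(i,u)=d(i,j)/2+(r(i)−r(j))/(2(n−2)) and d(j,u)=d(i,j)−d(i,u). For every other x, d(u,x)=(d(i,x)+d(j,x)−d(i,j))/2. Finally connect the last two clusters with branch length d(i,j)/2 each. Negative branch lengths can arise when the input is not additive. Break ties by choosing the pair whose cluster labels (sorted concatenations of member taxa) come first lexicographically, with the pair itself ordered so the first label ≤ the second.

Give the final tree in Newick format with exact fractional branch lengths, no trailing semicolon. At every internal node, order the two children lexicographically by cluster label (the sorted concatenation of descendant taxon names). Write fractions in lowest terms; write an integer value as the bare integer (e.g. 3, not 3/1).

1. join A+U (d=2, Q=-56) ⇒ AU; edges |A|=1, |U|=1
  updated: d(AU,F)=21, d(AU,P)=5
2. join AU+F (d=21, Q=-38) ⇒ AFU; edges |AU|=7, |F|=14
  updated: d(AFU,P)=-2
3. join AFU+P (d=-2) ⇒ AFPU; edges |AFU|=-1, |P|=-1
final tree: (((A:1,U:1):7,F:14):-1,P:-1)
total length: 21

(((A:1,U:1):7,F:14):-1,P:-1)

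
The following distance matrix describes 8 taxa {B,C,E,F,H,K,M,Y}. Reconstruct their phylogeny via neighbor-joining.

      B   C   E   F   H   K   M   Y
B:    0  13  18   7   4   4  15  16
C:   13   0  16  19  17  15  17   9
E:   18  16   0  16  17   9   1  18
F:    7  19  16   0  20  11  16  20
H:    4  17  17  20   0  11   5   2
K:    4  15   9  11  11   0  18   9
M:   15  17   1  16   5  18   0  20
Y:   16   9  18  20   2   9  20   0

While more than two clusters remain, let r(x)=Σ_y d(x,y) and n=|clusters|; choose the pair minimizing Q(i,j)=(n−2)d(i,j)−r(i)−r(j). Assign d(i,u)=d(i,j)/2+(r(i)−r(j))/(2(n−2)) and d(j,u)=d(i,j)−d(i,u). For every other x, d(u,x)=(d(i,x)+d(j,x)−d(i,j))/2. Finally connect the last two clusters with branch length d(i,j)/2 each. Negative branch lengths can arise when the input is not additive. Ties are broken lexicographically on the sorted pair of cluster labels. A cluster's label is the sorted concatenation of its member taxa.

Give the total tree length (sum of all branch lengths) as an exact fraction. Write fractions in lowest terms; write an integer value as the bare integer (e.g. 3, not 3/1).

1. join E+M (d=1, Q=-181) ⇒ EM; edges |E|=3/4, |M|=1/4
  updated: d(B,EM)=16, d(C,EM)=16, d(EM,F)=31/2, d(EM,H)=21/2, d(EM,K)=13, d(EM,Y)=37/2
2. join H+Y (d=2, Q=-129) ⇒ HY; edges |H|=0, |Y|=2
  updated: d(B,HY)=9, d(C,HY)=12, d(EM,HY)=27/2, d(F,HY)=19, d(HY,K)=9
3. join B+F (d=7, Q=-185/2) ⇒ BF; edges |B|=11/16, |F|=101/16
  updated: d(BF,C)=25/2, d(BF,EM)=49/4, d(BF,HY)=21/2, d(BF,K)=4
4. join BF+K (d=4, Q=-273/4) ⇒ BFK; edges |BF|=41/24, |K|=55/24
  updated: d(BFK,C)=47/4, d(BFK,EM)=85/8, d(BFK,HY)=31/4
5. join BFK+EM (d=85/8, Q=-49) ⇒ BEFKM; edges |BFK|=45/16, |EM|=125/16
  updated: d(BEFKM,C)=137/16, d(BEFKM,HY)=85/16
6. join BEFKM+C (d=137/16, Q=-207/8) ⇒ BCEFKM; edges |BEFKM|=15/16, |C|=61/8
  updated: d(BCEFKM,HY)=35/8
7. join BCEFKM+HY (d=35/8) ⇒ BCEFHKMY; edges |BCEFKM|=35/16, |HY|=35/16
final tree: (((((B:11/16,F:101/16):41/24,K:55/24):45/16,(E:3/4,M:1/4):125/16):15/16,C:61/8):35/16,(H:0,Y:2):35/16)
total length: 601/16

601/16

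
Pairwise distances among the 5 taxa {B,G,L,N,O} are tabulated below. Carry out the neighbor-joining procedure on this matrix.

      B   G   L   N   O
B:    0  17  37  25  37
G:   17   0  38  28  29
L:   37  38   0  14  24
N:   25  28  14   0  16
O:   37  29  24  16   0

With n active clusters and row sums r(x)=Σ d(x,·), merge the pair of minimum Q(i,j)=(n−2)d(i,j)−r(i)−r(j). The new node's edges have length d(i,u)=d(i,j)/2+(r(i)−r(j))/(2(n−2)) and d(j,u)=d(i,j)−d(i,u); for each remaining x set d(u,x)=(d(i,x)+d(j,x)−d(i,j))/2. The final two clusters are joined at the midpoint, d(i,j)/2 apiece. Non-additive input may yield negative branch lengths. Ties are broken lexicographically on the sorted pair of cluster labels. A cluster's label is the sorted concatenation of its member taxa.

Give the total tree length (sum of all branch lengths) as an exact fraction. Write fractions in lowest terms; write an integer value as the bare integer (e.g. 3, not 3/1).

58

iteration 1: select B,G (d=17, Q=-177); attach at lengths (55/6, 47/6); label the merged cluster BG
  updated: d(BG,L)=29, d(BG,N)=18, d(BG,O)=49/2
iteration 2: select BG,O (d=49/2, Q=-87); attach at lengths (14, 21/2); label the merged cluster BGO
  updated: d(BGO,L)=57/4, d(BGO,N)=19/4
iteration 3: select BGO,L (d=57/4, Q=-33); attach at lengths (5/2, 47/4); label the merged cluster BGLO
  updated: d(BGLO,N)=9/4
iteration 4: select BGLO,N (d=9/4); attach at lengths (9/8, 9/8); label the merged cluster BGLNO
final tree: ((((B:55/6,G:47/6):14,O:21/2):5/2,L:47/4):9/8,N:9/8)
total length: 58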